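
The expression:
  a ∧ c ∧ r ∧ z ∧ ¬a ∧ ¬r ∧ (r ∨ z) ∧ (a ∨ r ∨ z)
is never true.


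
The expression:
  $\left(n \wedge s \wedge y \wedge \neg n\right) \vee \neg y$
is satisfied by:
  {y: False}


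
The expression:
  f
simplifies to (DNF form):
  f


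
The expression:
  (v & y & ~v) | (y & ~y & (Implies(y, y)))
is never true.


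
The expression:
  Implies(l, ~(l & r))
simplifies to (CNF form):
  ~l | ~r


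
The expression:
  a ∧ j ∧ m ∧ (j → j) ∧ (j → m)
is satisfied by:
  {a: True, m: True, j: True}


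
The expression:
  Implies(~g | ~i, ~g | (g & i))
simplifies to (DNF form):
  i | ~g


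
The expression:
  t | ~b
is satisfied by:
  {t: True, b: False}
  {b: False, t: False}
  {b: True, t: True}


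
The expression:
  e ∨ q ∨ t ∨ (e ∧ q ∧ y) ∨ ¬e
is always true.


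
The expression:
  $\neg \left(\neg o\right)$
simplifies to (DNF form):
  $o$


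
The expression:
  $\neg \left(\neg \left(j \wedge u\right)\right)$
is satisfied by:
  {j: True, u: True}


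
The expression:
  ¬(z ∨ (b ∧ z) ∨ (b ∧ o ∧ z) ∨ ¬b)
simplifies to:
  b ∧ ¬z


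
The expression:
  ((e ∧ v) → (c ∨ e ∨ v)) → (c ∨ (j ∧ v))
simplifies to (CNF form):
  (c ∨ j) ∧ (c ∨ v)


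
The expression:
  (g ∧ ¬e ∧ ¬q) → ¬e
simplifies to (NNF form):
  True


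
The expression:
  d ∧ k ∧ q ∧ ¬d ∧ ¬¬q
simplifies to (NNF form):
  False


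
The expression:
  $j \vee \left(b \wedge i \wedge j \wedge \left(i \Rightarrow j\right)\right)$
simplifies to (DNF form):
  $j$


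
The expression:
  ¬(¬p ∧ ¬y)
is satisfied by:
  {y: True, p: True}
  {y: True, p: False}
  {p: True, y: False}


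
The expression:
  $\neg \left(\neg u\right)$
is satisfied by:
  {u: True}


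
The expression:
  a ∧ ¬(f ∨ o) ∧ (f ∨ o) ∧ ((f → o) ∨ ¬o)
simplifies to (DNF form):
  False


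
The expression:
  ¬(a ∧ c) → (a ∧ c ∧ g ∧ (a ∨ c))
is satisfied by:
  {a: True, c: True}


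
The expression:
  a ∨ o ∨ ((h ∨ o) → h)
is always true.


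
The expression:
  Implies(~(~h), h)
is always true.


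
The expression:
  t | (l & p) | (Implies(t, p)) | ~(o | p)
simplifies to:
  True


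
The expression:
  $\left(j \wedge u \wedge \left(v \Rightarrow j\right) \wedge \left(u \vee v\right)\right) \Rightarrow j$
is always true.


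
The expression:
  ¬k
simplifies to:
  ¬k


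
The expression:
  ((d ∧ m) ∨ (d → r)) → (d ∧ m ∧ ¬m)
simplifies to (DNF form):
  d ∧ ¬m ∧ ¬r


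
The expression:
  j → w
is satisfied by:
  {w: True, j: False}
  {j: False, w: False}
  {j: True, w: True}


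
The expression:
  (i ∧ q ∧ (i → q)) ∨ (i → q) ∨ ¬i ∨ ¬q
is always true.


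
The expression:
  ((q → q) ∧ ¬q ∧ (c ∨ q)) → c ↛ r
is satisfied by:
  {q: True, c: False, r: False}
  {c: False, r: False, q: False}
  {r: True, q: True, c: False}
  {r: True, c: False, q: False}
  {q: True, c: True, r: False}
  {c: True, q: False, r: False}
  {r: True, c: True, q: True}


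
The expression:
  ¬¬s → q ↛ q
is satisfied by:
  {s: False}


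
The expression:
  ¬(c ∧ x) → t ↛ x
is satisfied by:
  {t: True, c: True, x: False}
  {t: True, c: False, x: False}
  {x: True, t: True, c: True}
  {x: True, c: True, t: False}


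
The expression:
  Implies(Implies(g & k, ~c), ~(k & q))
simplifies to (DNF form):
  ~k | ~q | (c & g)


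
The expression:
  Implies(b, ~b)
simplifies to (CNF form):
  ~b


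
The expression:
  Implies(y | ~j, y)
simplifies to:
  j | y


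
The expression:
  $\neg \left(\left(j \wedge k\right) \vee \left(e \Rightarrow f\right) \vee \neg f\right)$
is never true.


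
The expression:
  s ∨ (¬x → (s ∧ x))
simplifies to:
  s ∨ x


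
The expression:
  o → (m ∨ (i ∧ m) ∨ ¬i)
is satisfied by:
  {m: True, o: False, i: False}
  {o: False, i: False, m: False}
  {i: True, m: True, o: False}
  {i: True, o: False, m: False}
  {m: True, o: True, i: False}
  {o: True, m: False, i: False}
  {i: True, o: True, m: True}


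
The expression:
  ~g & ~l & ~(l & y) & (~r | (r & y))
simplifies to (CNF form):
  ~g & ~l & (y | ~r)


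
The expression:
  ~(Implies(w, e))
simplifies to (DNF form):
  w & ~e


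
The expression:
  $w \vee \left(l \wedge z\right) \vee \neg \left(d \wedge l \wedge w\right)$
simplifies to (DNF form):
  $\text{True}$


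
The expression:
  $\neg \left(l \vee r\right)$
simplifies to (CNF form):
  $\neg l \wedge \neg r$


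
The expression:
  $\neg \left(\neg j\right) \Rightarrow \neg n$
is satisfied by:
  {n: False, j: False}
  {j: True, n: False}
  {n: True, j: False}


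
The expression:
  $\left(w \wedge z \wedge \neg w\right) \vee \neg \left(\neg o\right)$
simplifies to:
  $o$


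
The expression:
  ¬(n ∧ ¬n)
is always true.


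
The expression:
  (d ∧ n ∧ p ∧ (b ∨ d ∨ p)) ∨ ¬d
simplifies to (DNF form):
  (n ∧ p) ∨ ¬d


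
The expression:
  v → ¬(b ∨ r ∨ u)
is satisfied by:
  {u: False, r: False, v: False, b: False}
  {b: True, u: False, r: False, v: False}
  {r: True, b: False, u: False, v: False}
  {b: True, r: True, u: False, v: False}
  {u: True, b: False, r: False, v: False}
  {b: True, u: True, r: False, v: False}
  {r: True, u: True, b: False, v: False}
  {b: True, r: True, u: True, v: False}
  {v: True, b: False, u: False, r: False}


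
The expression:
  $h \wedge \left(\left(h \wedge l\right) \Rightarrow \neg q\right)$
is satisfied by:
  {h: True, l: False, q: False}
  {h: True, q: True, l: False}
  {h: True, l: True, q: False}


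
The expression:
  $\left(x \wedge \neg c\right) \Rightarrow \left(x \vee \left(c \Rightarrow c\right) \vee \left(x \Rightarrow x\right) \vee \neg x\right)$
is always true.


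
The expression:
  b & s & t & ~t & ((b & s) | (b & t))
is never true.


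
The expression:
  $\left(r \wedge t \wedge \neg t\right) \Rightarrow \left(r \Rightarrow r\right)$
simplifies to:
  $\text{True}$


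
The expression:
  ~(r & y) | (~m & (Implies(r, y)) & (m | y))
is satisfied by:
  {m: False, y: False, r: False}
  {r: True, m: False, y: False}
  {y: True, m: False, r: False}
  {r: True, y: True, m: False}
  {m: True, r: False, y: False}
  {r: True, m: True, y: False}
  {y: True, m: True, r: False}


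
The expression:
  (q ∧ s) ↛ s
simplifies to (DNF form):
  False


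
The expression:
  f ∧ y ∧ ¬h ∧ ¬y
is never true.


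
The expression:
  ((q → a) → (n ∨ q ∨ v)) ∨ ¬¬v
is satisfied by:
  {n: True, q: True, v: True}
  {n: True, q: True, v: False}
  {n: True, v: True, q: False}
  {n: True, v: False, q: False}
  {q: True, v: True, n: False}
  {q: True, v: False, n: False}
  {v: True, q: False, n: False}


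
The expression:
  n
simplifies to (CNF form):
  n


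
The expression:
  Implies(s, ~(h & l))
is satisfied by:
  {l: False, s: False, h: False}
  {h: True, l: False, s: False}
  {s: True, l: False, h: False}
  {h: True, s: True, l: False}
  {l: True, h: False, s: False}
  {h: True, l: True, s: False}
  {s: True, l: True, h: False}


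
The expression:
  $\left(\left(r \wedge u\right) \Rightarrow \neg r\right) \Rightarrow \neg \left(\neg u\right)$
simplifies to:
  $u$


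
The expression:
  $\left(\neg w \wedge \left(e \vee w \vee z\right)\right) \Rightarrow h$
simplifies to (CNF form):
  $\left(h \vee w \vee \neg e\right) \wedge \left(h \vee w \vee \neg z\right)$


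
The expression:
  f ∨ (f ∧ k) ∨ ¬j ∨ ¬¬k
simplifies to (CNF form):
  f ∨ k ∨ ¬j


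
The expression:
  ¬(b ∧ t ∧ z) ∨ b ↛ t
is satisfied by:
  {t: False, z: False, b: False}
  {b: True, t: False, z: False}
  {z: True, t: False, b: False}
  {b: True, z: True, t: False}
  {t: True, b: False, z: False}
  {b: True, t: True, z: False}
  {z: True, t: True, b: False}


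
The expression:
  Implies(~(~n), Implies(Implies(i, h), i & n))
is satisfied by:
  {i: True, n: False}
  {n: False, i: False}
  {n: True, i: True}


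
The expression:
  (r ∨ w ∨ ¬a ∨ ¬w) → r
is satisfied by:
  {r: True}


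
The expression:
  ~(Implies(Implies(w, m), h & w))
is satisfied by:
  {m: True, h: False, w: False}
  {h: False, w: False, m: False}
  {m: True, h: True, w: False}
  {h: True, m: False, w: False}
  {w: True, m: True, h: False}


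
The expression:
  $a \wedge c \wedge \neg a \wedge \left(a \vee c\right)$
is never true.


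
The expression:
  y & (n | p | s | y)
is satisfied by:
  {y: True}


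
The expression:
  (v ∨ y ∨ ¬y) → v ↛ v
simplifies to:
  False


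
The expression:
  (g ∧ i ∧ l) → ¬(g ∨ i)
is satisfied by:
  {l: False, i: False, g: False}
  {g: True, l: False, i: False}
  {i: True, l: False, g: False}
  {g: True, i: True, l: False}
  {l: True, g: False, i: False}
  {g: True, l: True, i: False}
  {i: True, l: True, g: False}


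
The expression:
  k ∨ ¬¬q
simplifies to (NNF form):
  k ∨ q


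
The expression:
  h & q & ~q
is never true.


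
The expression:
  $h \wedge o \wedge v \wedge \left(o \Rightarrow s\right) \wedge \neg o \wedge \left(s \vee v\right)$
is never true.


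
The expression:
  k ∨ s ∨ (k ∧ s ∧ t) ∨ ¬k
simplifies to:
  True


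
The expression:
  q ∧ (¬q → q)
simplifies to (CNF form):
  q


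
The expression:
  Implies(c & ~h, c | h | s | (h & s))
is always true.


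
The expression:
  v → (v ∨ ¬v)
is always true.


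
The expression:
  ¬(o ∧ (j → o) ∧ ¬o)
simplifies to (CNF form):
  True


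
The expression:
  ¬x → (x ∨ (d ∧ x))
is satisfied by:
  {x: True}


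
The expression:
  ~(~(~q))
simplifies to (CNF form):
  ~q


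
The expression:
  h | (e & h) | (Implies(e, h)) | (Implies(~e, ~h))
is always true.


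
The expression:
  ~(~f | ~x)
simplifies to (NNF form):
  f & x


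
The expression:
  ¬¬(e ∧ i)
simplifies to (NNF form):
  e ∧ i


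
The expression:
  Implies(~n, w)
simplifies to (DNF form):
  n | w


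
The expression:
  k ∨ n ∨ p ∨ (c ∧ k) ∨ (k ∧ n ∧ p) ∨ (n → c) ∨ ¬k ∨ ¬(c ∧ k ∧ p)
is always true.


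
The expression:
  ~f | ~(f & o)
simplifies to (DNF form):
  ~f | ~o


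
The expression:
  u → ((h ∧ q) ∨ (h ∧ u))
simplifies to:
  h ∨ ¬u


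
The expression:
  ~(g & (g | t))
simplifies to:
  ~g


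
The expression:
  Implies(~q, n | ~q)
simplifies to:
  True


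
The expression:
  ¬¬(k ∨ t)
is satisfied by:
  {k: True, t: True}
  {k: True, t: False}
  {t: True, k: False}


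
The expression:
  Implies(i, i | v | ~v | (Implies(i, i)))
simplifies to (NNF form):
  True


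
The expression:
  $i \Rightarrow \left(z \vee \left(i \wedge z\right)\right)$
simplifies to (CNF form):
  $z \vee \neg i$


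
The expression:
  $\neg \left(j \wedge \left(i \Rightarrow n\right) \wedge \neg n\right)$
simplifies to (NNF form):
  $i \vee n \vee \neg j$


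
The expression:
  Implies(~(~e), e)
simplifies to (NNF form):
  True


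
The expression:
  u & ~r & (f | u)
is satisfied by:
  {u: True, r: False}


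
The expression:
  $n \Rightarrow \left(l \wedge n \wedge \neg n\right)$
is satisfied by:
  {n: False}


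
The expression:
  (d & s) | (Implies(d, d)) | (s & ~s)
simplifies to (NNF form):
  True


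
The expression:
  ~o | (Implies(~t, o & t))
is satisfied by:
  {t: True, o: False}
  {o: False, t: False}
  {o: True, t: True}


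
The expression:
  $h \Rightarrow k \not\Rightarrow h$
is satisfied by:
  {h: False}


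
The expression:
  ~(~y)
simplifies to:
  y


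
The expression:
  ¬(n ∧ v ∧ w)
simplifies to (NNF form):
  ¬n ∨ ¬v ∨ ¬w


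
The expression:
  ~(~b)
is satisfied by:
  {b: True}


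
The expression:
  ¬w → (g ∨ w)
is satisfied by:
  {g: True, w: True}
  {g: True, w: False}
  {w: True, g: False}


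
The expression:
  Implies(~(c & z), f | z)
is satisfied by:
  {z: True, f: True}
  {z: True, f: False}
  {f: True, z: False}


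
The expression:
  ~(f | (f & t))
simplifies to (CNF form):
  ~f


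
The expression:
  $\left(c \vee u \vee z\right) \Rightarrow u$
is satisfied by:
  {u: True, z: False, c: False}
  {u: True, c: True, z: False}
  {u: True, z: True, c: False}
  {u: True, c: True, z: True}
  {c: False, z: False, u: False}


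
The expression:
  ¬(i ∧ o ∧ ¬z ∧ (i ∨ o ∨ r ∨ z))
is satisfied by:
  {z: True, o: False, i: False}
  {o: False, i: False, z: False}
  {i: True, z: True, o: False}
  {i: True, o: False, z: False}
  {z: True, o: True, i: False}
  {o: True, z: False, i: False}
  {i: True, o: True, z: True}


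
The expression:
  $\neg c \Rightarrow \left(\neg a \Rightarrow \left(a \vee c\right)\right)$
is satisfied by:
  {a: True, c: True}
  {a: True, c: False}
  {c: True, a: False}


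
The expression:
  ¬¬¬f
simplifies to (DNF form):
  ¬f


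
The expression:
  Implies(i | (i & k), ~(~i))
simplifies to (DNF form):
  True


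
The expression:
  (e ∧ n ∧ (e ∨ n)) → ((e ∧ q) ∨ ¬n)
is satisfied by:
  {q: True, e: False, n: False}
  {e: False, n: False, q: False}
  {n: True, q: True, e: False}
  {n: True, e: False, q: False}
  {q: True, e: True, n: False}
  {e: True, q: False, n: False}
  {n: True, e: True, q: True}


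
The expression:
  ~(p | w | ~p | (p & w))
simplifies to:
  False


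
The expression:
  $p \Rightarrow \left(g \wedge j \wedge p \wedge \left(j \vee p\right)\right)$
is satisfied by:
  {g: True, j: True, p: False}
  {g: True, j: False, p: False}
  {j: True, g: False, p: False}
  {g: False, j: False, p: False}
  {g: True, p: True, j: True}


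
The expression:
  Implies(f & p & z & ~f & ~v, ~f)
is always true.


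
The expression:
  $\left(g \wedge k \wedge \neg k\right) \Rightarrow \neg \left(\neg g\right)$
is always true.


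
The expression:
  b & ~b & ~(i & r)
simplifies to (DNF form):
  False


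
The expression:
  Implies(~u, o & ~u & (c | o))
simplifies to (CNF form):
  o | u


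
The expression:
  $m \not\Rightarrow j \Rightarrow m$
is always true.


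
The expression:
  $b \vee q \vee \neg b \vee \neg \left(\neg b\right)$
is always true.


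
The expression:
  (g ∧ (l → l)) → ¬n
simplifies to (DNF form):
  ¬g ∨ ¬n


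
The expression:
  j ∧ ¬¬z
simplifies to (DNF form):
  j ∧ z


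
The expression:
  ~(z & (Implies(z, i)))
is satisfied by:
  {z: False, i: False}
  {i: True, z: False}
  {z: True, i: False}


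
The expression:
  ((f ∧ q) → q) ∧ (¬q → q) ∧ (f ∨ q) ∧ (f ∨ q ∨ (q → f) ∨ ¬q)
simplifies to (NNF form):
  q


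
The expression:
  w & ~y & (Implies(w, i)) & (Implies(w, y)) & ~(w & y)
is never true.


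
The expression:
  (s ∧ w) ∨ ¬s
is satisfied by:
  {w: True, s: False}
  {s: False, w: False}
  {s: True, w: True}


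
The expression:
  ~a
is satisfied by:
  {a: False}


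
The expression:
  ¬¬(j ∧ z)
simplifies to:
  j ∧ z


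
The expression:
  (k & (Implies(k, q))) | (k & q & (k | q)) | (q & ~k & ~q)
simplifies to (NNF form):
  k & q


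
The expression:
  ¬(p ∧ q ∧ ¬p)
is always true.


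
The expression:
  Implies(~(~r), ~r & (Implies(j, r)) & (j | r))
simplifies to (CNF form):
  ~r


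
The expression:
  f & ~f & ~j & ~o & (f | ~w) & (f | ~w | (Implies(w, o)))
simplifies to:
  False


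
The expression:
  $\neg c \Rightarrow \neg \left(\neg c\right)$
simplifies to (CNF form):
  $c$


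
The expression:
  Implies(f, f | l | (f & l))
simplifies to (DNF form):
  True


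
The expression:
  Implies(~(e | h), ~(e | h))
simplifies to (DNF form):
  True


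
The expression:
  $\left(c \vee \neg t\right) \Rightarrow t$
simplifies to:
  $t$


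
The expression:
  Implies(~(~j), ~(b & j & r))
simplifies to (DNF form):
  ~b | ~j | ~r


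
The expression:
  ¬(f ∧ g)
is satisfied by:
  {g: False, f: False}
  {f: True, g: False}
  {g: True, f: False}


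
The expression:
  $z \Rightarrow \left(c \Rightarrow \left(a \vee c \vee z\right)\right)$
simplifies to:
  $\text{True}$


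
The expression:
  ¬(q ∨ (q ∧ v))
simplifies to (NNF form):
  ¬q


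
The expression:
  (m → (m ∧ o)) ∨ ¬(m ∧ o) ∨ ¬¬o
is always true.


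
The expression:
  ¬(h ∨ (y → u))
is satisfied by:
  {y: True, u: False, h: False}


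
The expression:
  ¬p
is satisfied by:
  {p: False}


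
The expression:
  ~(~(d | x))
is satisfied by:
  {x: True, d: True}
  {x: True, d: False}
  {d: True, x: False}


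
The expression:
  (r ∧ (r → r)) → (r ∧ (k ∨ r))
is always true.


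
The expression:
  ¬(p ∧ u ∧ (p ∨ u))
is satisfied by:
  {p: False, u: False}
  {u: True, p: False}
  {p: True, u: False}


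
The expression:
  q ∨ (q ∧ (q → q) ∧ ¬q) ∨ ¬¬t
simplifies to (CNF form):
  q ∨ t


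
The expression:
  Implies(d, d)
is always true.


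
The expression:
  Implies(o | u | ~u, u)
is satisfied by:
  {u: True}


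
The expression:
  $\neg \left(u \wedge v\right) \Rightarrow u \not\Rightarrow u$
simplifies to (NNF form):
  $u \wedge v$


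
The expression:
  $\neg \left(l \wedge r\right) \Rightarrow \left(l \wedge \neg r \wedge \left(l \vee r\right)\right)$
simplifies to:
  $l$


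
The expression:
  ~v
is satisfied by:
  {v: False}


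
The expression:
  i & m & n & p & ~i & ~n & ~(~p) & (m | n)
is never true.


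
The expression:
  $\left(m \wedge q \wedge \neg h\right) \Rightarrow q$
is always true.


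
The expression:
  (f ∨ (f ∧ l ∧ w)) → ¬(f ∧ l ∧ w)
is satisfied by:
  {l: False, w: False, f: False}
  {f: True, l: False, w: False}
  {w: True, l: False, f: False}
  {f: True, w: True, l: False}
  {l: True, f: False, w: False}
  {f: True, l: True, w: False}
  {w: True, l: True, f: False}


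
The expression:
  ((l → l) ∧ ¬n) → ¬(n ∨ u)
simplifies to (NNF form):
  n ∨ ¬u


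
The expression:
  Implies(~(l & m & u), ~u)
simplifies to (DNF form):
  ~u | (l & m)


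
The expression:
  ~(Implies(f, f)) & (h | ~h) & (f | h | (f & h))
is never true.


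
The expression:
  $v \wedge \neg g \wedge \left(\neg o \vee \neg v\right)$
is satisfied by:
  {v: True, o: False, g: False}


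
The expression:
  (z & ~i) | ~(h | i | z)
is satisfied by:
  {z: True, h: False, i: False}
  {h: False, i: False, z: False}
  {z: True, h: True, i: False}


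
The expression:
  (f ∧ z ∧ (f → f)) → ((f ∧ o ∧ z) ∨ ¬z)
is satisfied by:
  {o: True, z: False, f: False}
  {z: False, f: False, o: False}
  {f: True, o: True, z: False}
  {f: True, z: False, o: False}
  {o: True, z: True, f: False}
  {z: True, o: False, f: False}
  {f: True, z: True, o: True}


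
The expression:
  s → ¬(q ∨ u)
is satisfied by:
  {u: False, s: False, q: False}
  {q: True, u: False, s: False}
  {u: True, q: False, s: False}
  {q: True, u: True, s: False}
  {s: True, q: False, u: False}


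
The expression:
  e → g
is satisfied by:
  {g: True, e: False}
  {e: False, g: False}
  {e: True, g: True}


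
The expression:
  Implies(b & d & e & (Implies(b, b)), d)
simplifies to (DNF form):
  True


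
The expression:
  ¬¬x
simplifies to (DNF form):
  x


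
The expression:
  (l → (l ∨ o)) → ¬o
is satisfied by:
  {o: False}


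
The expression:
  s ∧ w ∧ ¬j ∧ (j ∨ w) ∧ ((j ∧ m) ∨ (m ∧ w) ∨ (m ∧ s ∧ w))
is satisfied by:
  {w: True, m: True, s: True, j: False}


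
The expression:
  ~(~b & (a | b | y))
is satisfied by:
  {b: True, y: False, a: False}
  {b: True, a: True, y: False}
  {b: True, y: True, a: False}
  {b: True, a: True, y: True}
  {a: False, y: False, b: False}


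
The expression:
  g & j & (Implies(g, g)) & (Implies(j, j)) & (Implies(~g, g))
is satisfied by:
  {j: True, g: True}


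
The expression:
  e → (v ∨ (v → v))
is always true.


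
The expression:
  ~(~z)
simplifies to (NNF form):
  z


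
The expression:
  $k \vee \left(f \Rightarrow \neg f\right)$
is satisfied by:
  {k: True, f: False}
  {f: False, k: False}
  {f: True, k: True}


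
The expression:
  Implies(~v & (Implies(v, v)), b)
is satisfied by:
  {b: True, v: True}
  {b: True, v: False}
  {v: True, b: False}


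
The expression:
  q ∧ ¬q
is never true.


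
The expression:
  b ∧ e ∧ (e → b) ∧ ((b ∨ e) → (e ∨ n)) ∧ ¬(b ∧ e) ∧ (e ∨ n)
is never true.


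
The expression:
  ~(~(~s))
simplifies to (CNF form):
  ~s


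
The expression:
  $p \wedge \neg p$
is never true.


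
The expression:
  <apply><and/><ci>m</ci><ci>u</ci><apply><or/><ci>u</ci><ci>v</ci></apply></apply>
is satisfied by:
  {m: True, u: True}


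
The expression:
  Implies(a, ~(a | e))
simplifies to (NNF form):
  ~a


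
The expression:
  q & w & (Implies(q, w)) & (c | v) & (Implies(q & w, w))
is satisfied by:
  {c: True, v: True, w: True, q: True}
  {c: True, w: True, q: True, v: False}
  {v: True, w: True, q: True, c: False}


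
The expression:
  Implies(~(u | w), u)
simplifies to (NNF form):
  u | w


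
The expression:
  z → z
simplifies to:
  True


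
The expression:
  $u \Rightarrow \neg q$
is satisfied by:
  {u: False, q: False}
  {q: True, u: False}
  {u: True, q: False}


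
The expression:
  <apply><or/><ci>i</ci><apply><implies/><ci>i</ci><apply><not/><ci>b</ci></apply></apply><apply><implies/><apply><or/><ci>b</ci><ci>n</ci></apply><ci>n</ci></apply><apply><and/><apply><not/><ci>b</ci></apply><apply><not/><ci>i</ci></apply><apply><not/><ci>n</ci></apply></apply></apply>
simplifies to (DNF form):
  <true/>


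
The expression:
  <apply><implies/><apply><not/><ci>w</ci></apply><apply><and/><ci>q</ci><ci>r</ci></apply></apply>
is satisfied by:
  {r: True, w: True, q: True}
  {r: True, w: True, q: False}
  {w: True, q: True, r: False}
  {w: True, q: False, r: False}
  {r: True, q: True, w: False}


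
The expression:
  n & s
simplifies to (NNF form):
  n & s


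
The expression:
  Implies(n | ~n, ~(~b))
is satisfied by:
  {b: True}


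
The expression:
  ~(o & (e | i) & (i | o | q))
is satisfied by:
  {e: False, o: False, i: False}
  {i: True, e: False, o: False}
  {e: True, i: False, o: False}
  {i: True, e: True, o: False}
  {o: True, i: False, e: False}


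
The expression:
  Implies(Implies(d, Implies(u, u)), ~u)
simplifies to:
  ~u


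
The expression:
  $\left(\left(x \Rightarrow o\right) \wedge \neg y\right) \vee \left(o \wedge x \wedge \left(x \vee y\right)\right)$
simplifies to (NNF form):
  $\left(o \wedge x\right) \vee \left(\neg x \wedge \neg y\right)$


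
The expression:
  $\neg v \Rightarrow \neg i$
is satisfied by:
  {v: True, i: False}
  {i: False, v: False}
  {i: True, v: True}


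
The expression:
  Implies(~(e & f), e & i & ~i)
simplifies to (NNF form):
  e & f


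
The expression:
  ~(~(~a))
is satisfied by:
  {a: False}


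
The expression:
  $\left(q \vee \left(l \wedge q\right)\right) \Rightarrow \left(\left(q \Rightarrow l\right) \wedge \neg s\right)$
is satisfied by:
  {l: True, s: False, q: False}
  {s: False, q: False, l: False}
  {l: True, s: True, q: False}
  {s: True, l: False, q: False}
  {q: True, l: True, s: False}


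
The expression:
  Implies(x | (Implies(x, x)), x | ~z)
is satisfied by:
  {x: True, z: False}
  {z: False, x: False}
  {z: True, x: True}


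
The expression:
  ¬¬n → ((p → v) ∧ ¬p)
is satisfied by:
  {p: False, n: False}
  {n: True, p: False}
  {p: True, n: False}


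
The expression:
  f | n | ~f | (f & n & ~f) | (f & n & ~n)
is always true.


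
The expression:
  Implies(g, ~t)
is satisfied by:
  {g: False, t: False}
  {t: True, g: False}
  {g: True, t: False}


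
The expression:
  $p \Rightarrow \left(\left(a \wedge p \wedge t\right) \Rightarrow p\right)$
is always true.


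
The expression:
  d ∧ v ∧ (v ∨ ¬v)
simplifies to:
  d ∧ v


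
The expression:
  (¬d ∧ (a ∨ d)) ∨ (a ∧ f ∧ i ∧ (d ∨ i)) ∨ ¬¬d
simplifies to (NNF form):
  a ∨ d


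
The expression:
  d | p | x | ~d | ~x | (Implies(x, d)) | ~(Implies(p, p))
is always true.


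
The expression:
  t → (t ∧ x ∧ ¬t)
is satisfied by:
  {t: False}


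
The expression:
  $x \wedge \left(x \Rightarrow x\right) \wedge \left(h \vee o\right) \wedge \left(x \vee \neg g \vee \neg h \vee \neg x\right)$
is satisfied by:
  {x: True, o: True, h: True}
  {x: True, o: True, h: False}
  {x: True, h: True, o: False}


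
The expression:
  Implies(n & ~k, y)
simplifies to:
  k | y | ~n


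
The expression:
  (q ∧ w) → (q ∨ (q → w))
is always true.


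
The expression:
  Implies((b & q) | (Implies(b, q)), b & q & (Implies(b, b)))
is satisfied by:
  {b: True}


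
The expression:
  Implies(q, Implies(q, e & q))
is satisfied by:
  {e: True, q: False}
  {q: False, e: False}
  {q: True, e: True}


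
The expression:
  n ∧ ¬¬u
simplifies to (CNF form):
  n ∧ u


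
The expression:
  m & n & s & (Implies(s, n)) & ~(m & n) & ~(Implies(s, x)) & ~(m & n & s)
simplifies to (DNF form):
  False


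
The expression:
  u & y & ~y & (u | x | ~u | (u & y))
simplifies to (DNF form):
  False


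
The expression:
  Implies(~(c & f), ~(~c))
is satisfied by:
  {c: True}


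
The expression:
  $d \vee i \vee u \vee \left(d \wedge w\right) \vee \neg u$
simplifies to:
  $\text{True}$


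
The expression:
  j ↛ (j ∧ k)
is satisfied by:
  {j: True, k: False}


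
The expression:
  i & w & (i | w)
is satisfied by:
  {i: True, w: True}


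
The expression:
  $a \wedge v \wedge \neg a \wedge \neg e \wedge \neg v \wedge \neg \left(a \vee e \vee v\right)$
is never true.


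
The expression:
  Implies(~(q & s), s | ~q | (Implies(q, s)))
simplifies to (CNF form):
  s | ~q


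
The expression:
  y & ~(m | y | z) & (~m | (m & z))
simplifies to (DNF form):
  False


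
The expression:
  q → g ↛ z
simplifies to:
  (g ∧ ¬z) ∨ ¬q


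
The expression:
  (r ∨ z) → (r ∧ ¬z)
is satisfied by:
  {z: False}


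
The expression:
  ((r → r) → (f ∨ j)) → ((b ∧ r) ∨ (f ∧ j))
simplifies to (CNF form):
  (b ∨ f ∨ ¬f) ∧ (b ∨ f ∨ ¬j) ∧ (b ∨ j ∨ ¬f) ∧ (b ∨ j ∨ ¬j) ∧ (f ∨ r ∨ ¬f) ∧ (f ∨ r ∨ ¬j) ∧ (j ∨ r ∨ ¬f) ∧ (j ∨ r ∨ ¬j)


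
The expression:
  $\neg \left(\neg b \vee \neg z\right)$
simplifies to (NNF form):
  $b \wedge z$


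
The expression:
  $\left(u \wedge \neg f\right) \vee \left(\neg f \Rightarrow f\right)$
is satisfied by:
  {u: True, f: True}
  {u: True, f: False}
  {f: True, u: False}


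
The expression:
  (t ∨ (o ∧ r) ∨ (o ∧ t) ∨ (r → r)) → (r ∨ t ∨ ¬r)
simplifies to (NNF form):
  True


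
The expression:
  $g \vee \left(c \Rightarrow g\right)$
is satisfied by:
  {g: True, c: False}
  {c: False, g: False}
  {c: True, g: True}


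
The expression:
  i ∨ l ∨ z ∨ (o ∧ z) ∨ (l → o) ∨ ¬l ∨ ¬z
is always true.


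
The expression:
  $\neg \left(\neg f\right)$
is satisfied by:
  {f: True}


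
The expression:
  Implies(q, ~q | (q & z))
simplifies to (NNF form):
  z | ~q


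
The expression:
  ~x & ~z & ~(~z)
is never true.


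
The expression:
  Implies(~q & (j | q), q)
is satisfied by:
  {q: True, j: False}
  {j: False, q: False}
  {j: True, q: True}


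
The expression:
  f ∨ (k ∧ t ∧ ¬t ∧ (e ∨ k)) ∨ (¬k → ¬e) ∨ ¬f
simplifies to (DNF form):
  True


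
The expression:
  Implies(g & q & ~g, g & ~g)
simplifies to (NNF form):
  True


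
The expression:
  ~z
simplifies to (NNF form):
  ~z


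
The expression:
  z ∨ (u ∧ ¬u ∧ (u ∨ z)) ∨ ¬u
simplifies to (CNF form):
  z ∨ ¬u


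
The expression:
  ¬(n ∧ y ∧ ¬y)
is always true.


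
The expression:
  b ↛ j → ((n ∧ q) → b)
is always true.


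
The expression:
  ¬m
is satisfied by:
  {m: False}


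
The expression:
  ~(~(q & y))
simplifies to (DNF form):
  q & y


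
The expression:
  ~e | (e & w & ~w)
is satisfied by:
  {e: False}


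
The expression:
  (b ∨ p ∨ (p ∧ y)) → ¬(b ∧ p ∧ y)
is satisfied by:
  {p: False, y: False, b: False}
  {b: True, p: False, y: False}
  {y: True, p: False, b: False}
  {b: True, y: True, p: False}
  {p: True, b: False, y: False}
  {b: True, p: True, y: False}
  {y: True, p: True, b: False}


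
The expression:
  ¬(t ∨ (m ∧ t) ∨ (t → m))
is never true.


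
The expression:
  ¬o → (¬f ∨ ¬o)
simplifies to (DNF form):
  True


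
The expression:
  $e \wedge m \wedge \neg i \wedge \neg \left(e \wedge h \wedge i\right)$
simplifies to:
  $e \wedge m \wedge \neg i$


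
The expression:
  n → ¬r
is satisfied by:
  {n: False, r: False}
  {r: True, n: False}
  {n: True, r: False}


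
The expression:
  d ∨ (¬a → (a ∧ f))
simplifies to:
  a ∨ d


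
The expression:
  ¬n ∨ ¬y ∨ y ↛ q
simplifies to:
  ¬n ∨ ¬q ∨ ¬y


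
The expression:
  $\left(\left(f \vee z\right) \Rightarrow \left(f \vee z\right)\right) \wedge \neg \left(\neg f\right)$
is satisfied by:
  {f: True}


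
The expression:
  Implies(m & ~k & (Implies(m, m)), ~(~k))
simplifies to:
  k | ~m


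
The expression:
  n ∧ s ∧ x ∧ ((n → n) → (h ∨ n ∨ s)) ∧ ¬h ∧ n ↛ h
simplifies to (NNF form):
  n ∧ s ∧ x ∧ ¬h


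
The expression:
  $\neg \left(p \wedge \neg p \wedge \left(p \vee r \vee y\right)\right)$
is always true.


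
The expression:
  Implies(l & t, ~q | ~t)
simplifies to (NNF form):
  ~l | ~q | ~t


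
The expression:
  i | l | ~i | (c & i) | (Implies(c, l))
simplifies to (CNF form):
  True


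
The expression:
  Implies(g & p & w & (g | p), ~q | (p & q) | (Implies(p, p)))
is always true.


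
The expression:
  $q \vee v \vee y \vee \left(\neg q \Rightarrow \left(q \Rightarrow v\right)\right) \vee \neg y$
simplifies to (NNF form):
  $\text{True}$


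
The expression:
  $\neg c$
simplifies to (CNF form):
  $\neg c$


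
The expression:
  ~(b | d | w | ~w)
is never true.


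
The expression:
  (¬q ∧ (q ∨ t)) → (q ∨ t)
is always true.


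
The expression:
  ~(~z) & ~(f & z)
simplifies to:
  z & ~f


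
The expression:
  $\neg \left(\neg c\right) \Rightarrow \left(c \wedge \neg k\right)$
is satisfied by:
  {k: False, c: False}
  {c: True, k: False}
  {k: True, c: False}


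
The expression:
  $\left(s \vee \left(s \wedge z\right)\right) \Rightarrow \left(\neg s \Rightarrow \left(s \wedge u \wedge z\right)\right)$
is always true.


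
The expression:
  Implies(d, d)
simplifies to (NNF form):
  True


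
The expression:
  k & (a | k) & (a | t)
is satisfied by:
  {a: True, t: True, k: True}
  {a: True, k: True, t: False}
  {t: True, k: True, a: False}


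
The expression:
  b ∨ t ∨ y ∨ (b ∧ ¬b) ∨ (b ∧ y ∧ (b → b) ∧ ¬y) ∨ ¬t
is always true.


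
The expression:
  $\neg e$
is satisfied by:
  {e: False}


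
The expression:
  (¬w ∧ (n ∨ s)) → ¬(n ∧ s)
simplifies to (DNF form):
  w ∨ ¬n ∨ ¬s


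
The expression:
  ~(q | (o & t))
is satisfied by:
  {q: False, o: False, t: False}
  {t: True, q: False, o: False}
  {o: True, q: False, t: False}


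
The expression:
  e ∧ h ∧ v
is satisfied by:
  {h: True, e: True, v: True}


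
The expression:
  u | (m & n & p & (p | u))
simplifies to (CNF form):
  (m | u) & (n | u) & (p | u)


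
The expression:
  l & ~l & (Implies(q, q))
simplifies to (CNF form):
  False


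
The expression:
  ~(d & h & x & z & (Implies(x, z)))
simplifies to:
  ~d | ~h | ~x | ~z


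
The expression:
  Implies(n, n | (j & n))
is always true.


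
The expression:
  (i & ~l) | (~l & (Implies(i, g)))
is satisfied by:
  {l: False}


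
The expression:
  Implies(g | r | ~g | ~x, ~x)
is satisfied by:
  {x: False}


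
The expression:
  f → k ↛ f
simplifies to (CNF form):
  ¬f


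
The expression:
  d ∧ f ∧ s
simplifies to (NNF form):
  d ∧ f ∧ s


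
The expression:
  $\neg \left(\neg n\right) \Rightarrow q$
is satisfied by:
  {q: True, n: False}
  {n: False, q: False}
  {n: True, q: True}


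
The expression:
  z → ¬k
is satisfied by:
  {k: False, z: False}
  {z: True, k: False}
  {k: True, z: False}


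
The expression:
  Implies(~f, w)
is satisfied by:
  {w: True, f: True}
  {w: True, f: False}
  {f: True, w: False}


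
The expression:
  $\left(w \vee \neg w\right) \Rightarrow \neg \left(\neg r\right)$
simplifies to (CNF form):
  $r$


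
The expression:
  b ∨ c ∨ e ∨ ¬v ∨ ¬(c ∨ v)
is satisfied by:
  {b: True, e: True, c: True, v: False}
  {b: True, e: True, c: False, v: False}
  {b: True, c: True, v: False, e: False}
  {b: True, c: False, v: False, e: False}
  {e: True, c: True, v: False, b: False}
  {e: True, c: False, v: False, b: False}
  {c: True, e: False, v: False, b: False}
  {c: False, e: False, v: False, b: False}
  {b: True, e: True, v: True, c: True}
  {b: True, e: True, v: True, c: False}
  {b: True, v: True, c: True, e: False}
  {b: True, v: True, c: False, e: False}
  {v: True, e: True, c: True, b: False}
  {v: True, e: True, c: False, b: False}
  {v: True, c: True, e: False, b: False}


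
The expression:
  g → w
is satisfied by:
  {w: True, g: False}
  {g: False, w: False}
  {g: True, w: True}


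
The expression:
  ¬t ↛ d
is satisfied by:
  {d: True, t: False}
  {t: False, d: False}
  {t: True, d: True}


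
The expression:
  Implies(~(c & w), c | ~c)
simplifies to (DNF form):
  True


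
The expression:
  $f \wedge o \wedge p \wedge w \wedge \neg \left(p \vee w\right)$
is never true.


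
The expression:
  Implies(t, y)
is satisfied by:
  {y: True, t: False}
  {t: False, y: False}
  {t: True, y: True}


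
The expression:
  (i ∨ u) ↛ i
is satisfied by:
  {u: True, i: False}


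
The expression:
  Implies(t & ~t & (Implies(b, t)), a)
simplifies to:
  True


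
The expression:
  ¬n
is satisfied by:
  {n: False}


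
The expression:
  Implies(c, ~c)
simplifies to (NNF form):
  ~c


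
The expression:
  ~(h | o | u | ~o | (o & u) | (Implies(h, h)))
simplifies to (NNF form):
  False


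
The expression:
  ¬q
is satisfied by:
  {q: False}


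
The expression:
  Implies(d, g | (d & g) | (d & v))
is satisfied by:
  {v: True, g: True, d: False}
  {v: True, g: False, d: False}
  {g: True, v: False, d: False}
  {v: False, g: False, d: False}
  {d: True, v: True, g: True}
  {d: True, v: True, g: False}
  {d: True, g: True, v: False}


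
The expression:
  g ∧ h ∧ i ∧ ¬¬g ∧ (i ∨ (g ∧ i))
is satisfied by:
  {h: True, i: True, g: True}


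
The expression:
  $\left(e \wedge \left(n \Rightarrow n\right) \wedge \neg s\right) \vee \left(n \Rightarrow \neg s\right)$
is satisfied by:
  {s: False, n: False}
  {n: True, s: False}
  {s: True, n: False}


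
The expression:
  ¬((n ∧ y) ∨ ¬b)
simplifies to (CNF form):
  b ∧ (¬n ∨ ¬y)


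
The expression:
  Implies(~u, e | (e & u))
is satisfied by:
  {e: True, u: True}
  {e: True, u: False}
  {u: True, e: False}


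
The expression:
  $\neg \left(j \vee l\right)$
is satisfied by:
  {l: False, j: False}


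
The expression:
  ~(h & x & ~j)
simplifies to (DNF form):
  j | ~h | ~x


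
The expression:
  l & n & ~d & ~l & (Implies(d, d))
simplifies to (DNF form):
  False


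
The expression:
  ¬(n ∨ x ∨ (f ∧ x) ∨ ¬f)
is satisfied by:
  {f: True, x: False, n: False}


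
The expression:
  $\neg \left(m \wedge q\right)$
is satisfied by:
  {m: False, q: False}
  {q: True, m: False}
  {m: True, q: False}


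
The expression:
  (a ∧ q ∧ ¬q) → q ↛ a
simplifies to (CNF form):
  True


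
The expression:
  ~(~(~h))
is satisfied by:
  {h: False}


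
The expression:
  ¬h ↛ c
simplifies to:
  c ∨ ¬h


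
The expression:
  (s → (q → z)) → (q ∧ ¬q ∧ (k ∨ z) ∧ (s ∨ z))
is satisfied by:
  {s: True, q: True, z: False}


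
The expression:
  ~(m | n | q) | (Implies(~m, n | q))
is always true.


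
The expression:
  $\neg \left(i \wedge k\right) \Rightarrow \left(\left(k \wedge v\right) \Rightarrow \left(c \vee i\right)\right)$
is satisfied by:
  {i: True, c: True, k: False, v: False}
  {i: True, k: False, c: False, v: False}
  {c: True, i: False, k: False, v: False}
  {i: False, k: False, c: False, v: False}
  {v: True, i: True, c: True, k: False}
  {v: True, i: True, k: False, c: False}
  {v: True, c: True, i: False, k: False}
  {v: True, i: False, k: False, c: False}
  {i: True, k: True, c: True, v: False}
  {i: True, k: True, v: False, c: False}
  {k: True, c: True, v: False, i: False}
  {k: True, v: False, c: False, i: False}
  {i: True, k: True, v: True, c: True}
  {i: True, k: True, v: True, c: False}
  {k: True, v: True, c: True, i: False}


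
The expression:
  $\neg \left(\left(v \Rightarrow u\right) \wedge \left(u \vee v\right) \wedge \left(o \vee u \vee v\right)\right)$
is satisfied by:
  {u: False}


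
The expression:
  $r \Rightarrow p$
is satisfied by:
  {p: True, r: False}
  {r: False, p: False}
  {r: True, p: True}


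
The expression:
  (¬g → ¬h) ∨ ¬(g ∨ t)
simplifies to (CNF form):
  g ∨ ¬h ∨ ¬t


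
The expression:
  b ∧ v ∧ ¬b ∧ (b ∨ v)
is never true.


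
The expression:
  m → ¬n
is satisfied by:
  {m: False, n: False}
  {n: True, m: False}
  {m: True, n: False}


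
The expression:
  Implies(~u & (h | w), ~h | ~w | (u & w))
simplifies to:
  u | ~h | ~w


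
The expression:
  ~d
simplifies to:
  ~d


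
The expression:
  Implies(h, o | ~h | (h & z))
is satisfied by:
  {o: True, z: True, h: False}
  {o: True, h: False, z: False}
  {z: True, h: False, o: False}
  {z: False, h: False, o: False}
  {o: True, z: True, h: True}
  {o: True, h: True, z: False}
  {z: True, h: True, o: False}


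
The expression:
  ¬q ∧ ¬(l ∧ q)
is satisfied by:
  {q: False}


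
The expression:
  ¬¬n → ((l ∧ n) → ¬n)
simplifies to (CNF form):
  ¬l ∨ ¬n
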